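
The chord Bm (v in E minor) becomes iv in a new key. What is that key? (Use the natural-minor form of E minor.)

The numeral iv denotes a minor triad on scale degree 4. With B on degree 4, the tonic of the new key is F#.
Degree 4 carries a minor triad in minor keys, so the destination is F# minor.
Check: the diatonic triads of F# minor (natural minor) are F#m (i), G#dim (ii°), A (III), Bm (iv), C#m (v), D (VI), E (VII) — Bm is indeed iv.

F# minor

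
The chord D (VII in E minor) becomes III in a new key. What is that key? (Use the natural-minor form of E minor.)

The numeral III denotes a major triad on scale degree 3. With D on degree 3, the tonic of the new key is B.
Degree 3 carries a major triad in natural-minor keys, so the destination is B minor.
Check: the diatonic triads of B minor (natural minor) are Bm (i), C#dim (ii°), D (III), Em (iv), F#m (v), G (VI), A (VII) — D is indeed III.

B minor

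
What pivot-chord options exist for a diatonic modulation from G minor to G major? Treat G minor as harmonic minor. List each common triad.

Triads in G minor (harmonic minor): G minor (i), A diminished (ii°), Bb augmented (III+), C minor (iv), D major (V), Eb major (VI), F# diminished (vii°).
Triads in G major: G major (I), A minor (ii), B minor (iii), C major (IV), D major (V), E minor (vi), F# diminished (vii°).
Shared triads with their functions: D major (V in G minor, V in G major); F# diminished (vii° in G minor, vii° in G major).

D, F#dim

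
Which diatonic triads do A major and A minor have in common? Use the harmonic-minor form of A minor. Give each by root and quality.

Triads in A major: A major (I), B minor (ii), C♯ minor (iii), D major (IV), E major (V), F♯ minor (vi), G♯ diminished (vii°).
Triads in A minor (harmonic minor): A minor (i), B diminished (ii°), C augmented (III+), D minor (iv), E major (V), F major (VI), G♯ diminished (vii°).
Shared triads with their functions: E major (V in A major, V in A minor); G♯ diminished (vii° in A major, vii° in A minor).

E, G♯dim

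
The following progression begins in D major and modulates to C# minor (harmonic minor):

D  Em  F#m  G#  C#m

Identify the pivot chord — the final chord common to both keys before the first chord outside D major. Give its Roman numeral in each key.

F#m — iii in D major, iv in C# minor

Chords diatonic to D major: D, Em, F#m, G, A, Bm, C#dim.
Reading the progression, the first chord not in that set is G#, so the modulation leaves D major there.
The chord immediately before G# is F#m, which is diatonic to both keys: iii in D major and iv in C# minor.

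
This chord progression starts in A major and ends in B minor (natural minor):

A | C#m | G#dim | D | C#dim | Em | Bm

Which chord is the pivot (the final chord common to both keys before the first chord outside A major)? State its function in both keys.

D — IV in A major, III in B minor

Chords diatonic to A major: A, Bm, C#m, D, E, F#m, G#dim.
Reading the progression, the first chord not in that set is C#dim, so the modulation leaves A major there.
The chord immediately before C#dim is D, which is diatonic to both keys: IV in A major and III in B minor.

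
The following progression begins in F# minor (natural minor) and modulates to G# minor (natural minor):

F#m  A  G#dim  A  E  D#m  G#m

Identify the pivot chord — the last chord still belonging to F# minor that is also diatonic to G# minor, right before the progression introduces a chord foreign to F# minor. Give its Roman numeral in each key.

E — VII in F# minor, VI in G# minor

Chords diatonic to F# minor: F#m, G#dim, A, Bm, C#m, D, E.
Reading the progression, the first chord not in that set is D#m, so the modulation leaves F# minor there.
The chord immediately before D#m is E, which is diatonic to both keys: VII in F# minor and VI in G# minor.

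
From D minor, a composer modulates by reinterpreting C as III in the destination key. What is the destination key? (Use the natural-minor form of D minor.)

The numeral III denotes a major triad on scale degree 3. With C on degree 3, the tonic of the new key is A.
Degree 3 carries a major triad in natural-minor keys, so the destination is A minor.
Check: the diatonic triads of A minor (natural minor) are Am (i), Bdim (ii°), C (III), Dm (iv), Em (v), F (VI), G (VII) — C is indeed III.

A minor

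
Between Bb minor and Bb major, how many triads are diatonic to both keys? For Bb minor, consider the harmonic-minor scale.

Diatonic triads of Bb minor (harmonic minor): Bbm (i), Cdim (ii°), Dbaug (III+), Ebm (iv), F (V), Gb (VI), Adim (vii°).
Diatonic triads of Bb major: Bb (I), Cm (ii), Dm (iii), Eb (IV), F (V), Gm (vi), Adim (vii°).
Matching root and quality in both lists: F, Adim.
That gives 2 common triads.

2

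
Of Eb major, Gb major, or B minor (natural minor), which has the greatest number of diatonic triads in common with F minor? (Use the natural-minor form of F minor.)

Triads of F minor (natural minor): F minor (i), G diminished (ii°), Ab major (III), Bb minor (iv), C minor (v), Db major (VI), Eb major (VII).
Eb major shares 4: Fm, Ab, Cm, Eb.
Gb major shares 2: Bbm, Db.
B minor (natural minor) shares 0: none.
The most common triads (4) are shared with Eb major.

Eb major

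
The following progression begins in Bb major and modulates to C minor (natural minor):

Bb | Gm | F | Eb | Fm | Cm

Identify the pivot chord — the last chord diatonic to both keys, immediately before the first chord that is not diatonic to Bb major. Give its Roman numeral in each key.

Eb — IV in Bb major, III in C minor

Chords diatonic to Bb major: Bb, Cm, Dm, Eb, F, Gm, Adim.
Reading the progression, the first chord not in that set is Fm, so the modulation leaves Bb major there.
The chord immediately before Fm is Eb, which is diatonic to both keys: IV in Bb major and III in C minor.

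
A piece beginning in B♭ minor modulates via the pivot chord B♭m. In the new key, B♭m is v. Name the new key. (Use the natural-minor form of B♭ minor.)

E♭ minor

The numeral v denotes a minor triad on scale degree 5. With B♭ on degree 5, the tonic of the new key is E♭.
Degree 5 carries a minor triad in natural-minor keys, so the destination is E♭ minor.
Check: the diatonic triads of E♭ minor (natural minor) are E♭m (i), Fdim (ii°), G♭ (III), A♭m (iv), B♭m (v), C♭ (VI), D♭ (VII) — B♭m is indeed v.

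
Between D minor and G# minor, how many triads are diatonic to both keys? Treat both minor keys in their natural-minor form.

0

Diatonic triads of D minor (natural minor): Dm (i), Edim (ii°), F (III), Gm (iv), Am (v), Bb (VI), C (VII).
Diatonic triads of G# minor (natural minor): G#m (i), A#dim (ii°), B (III), C#m (iv), D#m (v), E (VI), F# (VII).
No triad has the same root and quality in both keys.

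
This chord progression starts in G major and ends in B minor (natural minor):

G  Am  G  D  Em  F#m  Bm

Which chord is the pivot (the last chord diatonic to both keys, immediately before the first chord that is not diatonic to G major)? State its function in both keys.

Em — vi in G major, iv in B minor

Chords diatonic to G major: G, Am, Bm, C, D, Em, F#dim.
Reading the progression, the first chord not in that set is F#m, so the modulation leaves G major there.
The chord immediately before F#m is Em, which is diatonic to both keys: vi in G major and iv in B minor.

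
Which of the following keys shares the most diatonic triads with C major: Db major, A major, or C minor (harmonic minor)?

C minor

Triads of C major: C major (I), D minor (ii), E minor (iii), F major (IV), G major (V), A minor (vi), B diminished (vii°).
Db major shares 0: none.
A major shares 0: none.
C minor (harmonic minor) shares 2: G, Bdim.
The most common triads (2) are shared with C minor.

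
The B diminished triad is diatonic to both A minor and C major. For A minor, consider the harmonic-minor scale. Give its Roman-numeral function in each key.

The scale of A minor (harmonic minor) is A B C D E F G#; B is degree 2, and the triad built there (B-D-F) is diminished, so it is ii°.
The scale of C major is C D E F G A B; B is degree 7, and the triad built there (B-D-F) is diminished, so it is vii°.

ii° in A minor; vii° in C major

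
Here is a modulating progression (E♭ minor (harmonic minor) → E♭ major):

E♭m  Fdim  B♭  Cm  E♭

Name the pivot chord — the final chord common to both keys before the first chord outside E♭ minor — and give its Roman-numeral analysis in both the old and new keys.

B♭ — V in E♭ minor, V in E♭ major

Chords diatonic to E♭ minor: E♭m, Fdim, G♭aug, A♭m, B♭, C♭, Ddim.
Reading the progression, the first chord not in that set is Cm, so the modulation leaves E♭ minor there.
The chord immediately before Cm is B♭, which is diatonic to both keys: V in E♭ minor and V in E♭ major.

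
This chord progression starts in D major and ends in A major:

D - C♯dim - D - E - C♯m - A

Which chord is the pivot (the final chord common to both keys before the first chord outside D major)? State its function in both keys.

Chords diatonic to D major: D, Em, F♯m, G, A, Bm, C♯dim.
Reading the progression, the first chord not in that set is E, so the modulation leaves D major there.
The chord immediately before E is D, which is diatonic to both keys: I in D major and IV in A major.

D — I in D major, IV in A major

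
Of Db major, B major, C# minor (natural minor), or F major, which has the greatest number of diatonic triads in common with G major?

F major

Triads of G major: G (I), Am (ii), Bm (iii), C (IV), D (V), Em (vi), F#dim (vii°).
Db major shares 0: none.
B major shares 0: none.
C# minor (natural minor) shares 0: none.
F major shares 2: Am, C.
The most common triads (2) are shared with F major.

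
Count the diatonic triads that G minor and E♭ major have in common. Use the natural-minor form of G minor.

4

Diatonic triads of G minor (natural minor): Gm (i), Adim (ii°), B♭ (III), Cm (iv), Dm (v), E♭ (VI), F (VII).
Diatonic triads of E♭ major: E♭ (I), Fm (ii), Gm (iii), A♭ (IV), B♭ (V), Cm (vi), Ddim (vii°).
Matching root and quality in both lists: Gm, B♭, Cm, E♭.
That gives 4 common triads.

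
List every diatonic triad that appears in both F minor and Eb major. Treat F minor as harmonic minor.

Triads in F minor (harmonic minor): F minor (i), G diminished (ii°), Ab augmented (III+), Bb minor (iv), C major (V), Db major (VI), E diminished (vii°).
Triads in Eb major: Eb major (I), F minor (ii), G minor (iii), Ab major (IV), Bb major (V), C minor (vi), D diminished (vii°).
Shared triads with their functions: F minor (i in F minor, ii in Eb major).

Fm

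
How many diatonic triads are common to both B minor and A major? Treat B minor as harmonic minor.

Diatonic triads of B minor (harmonic minor): Bm (i), C♯dim (ii°), Daug (III+), Em (iv), F♯ (V), G (VI), A♯dim (vii°).
Diatonic triads of A major: A (I), Bm (ii), C♯m (iii), D (IV), E (V), F♯m (vi), G♯dim (vii°).
Matching root and quality in both lists: Bm.
That gives 1 common triad.

1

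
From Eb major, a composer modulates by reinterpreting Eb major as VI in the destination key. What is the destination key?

G minor

The numeral VI denotes a major triad on scale degree 6. With Eb on degree 6, the tonic of the new key is G.
Degree 6 carries a major triad in minor keys, so the destination is G minor.
Check: the diatonic triads of G minor (natural minor) are Gm (i), Adim (ii°), Bb (III), Cm (iv), Dm (v), Eb (VI), F (VII) — Eb major is indeed VI.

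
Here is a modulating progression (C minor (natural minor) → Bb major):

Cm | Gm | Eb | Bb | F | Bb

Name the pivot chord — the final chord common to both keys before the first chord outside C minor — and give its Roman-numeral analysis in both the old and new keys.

Chords diatonic to C minor: Cm, Ddim, Eb, Fm, Gm, Ab, Bb.
Reading the progression, the first chord not in that set is F, so the modulation leaves C minor there.
The chord immediately before F is Bb, which is diatonic to both keys: VII in C minor and I in Bb major.

Bb — VII in C minor, I in Bb major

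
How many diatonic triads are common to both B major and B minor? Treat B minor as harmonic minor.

2

Diatonic triads of B major: B major (I), C♯ minor (ii), D♯ minor (iii), E major (IV), F♯ major (V), G♯ minor (vi), A♯ diminished (vii°).
Diatonic triads of B minor (harmonic minor): B minor (i), C♯ diminished (ii°), D augmented (III+), E minor (iv), F♯ major (V), G major (VI), A♯ diminished (vii°).
Matching root and quality in both lists: F♯ major, A♯ diminished.
That gives 2 common triads.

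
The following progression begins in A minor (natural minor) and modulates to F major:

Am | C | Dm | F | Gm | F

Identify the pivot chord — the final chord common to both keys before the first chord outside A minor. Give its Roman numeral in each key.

F — VI in A minor, I in F major

Chords diatonic to A minor: Am, Bdim, C, Dm, Em, F, G.
Reading the progression, the first chord not in that set is Gm, so the modulation leaves A minor there.
The chord immediately before Gm is F, which is diatonic to both keys: VI in A minor and I in F major.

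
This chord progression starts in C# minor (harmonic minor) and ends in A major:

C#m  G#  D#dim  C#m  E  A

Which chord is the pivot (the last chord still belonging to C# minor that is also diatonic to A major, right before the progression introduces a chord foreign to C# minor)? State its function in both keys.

Chords diatonic to C# minor: C#m, D#dim, Eaug, F#m, G#, A, B#dim.
Reading the progression, the first chord not in that set is E, so the modulation leaves C# minor there.
The chord immediately before E is C#m, which is diatonic to both keys: i in C# minor and iii in A major.

C#m — i in C# minor, iii in A major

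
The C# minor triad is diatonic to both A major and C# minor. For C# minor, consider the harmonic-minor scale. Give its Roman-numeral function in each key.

iii in A major; i in C# minor

The scale of A major is A B C# D E F# G#; C# is degree 3, and the triad built there (C#-E-G#) is minor, so it is iii.
The scale of C# minor (harmonic minor) is C# D# E F# G# A B#; C# is degree 1, and the triad built there (C#-E-G#) is minor, so it is i.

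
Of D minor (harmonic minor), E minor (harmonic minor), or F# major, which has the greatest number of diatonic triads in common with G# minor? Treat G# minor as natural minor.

Triads of G# minor (natural minor): G# minor (i), A# diminished (ii°), B major (III), C# minor (iv), D# minor (v), E major (VI), F# major (VII).
D minor (harmonic minor) shares 0: none.
E minor (harmonic minor) shares 1: B.
F# major shares 4: G#m, B, D#m, F#.
The most common triads (4) are shared with F# major.

F# major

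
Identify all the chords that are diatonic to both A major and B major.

Triads in A major: A (I), Bm (ii), C#m (iii), D (IV), E (V), F#m (vi), G#dim (vii°).
Triads in B major: B (I), C#m (ii), D#m (iii), E (IV), F# (V), G#m (vi), A#dim (vii°).
Shared triads with their functions: C#m (iii in A major, ii in B major); E (V in A major, IV in B major).

C#m, E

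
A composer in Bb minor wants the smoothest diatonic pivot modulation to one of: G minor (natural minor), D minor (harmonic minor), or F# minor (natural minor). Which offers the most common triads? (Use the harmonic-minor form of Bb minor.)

G minor

Triads of Bb minor (harmonic minor): Bb minor (i), C diminished (ii°), Db augmented (III+), Eb minor (iv), F major (V), Gb major (VI), A diminished (vii°).
G minor (natural minor) shares 2: F, Adim.
D minor (harmonic minor) shares 0: none.
F# minor (natural minor) shares 0: none.
The most common triads (2) are shared with G minor.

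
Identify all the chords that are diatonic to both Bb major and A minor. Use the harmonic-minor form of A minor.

Dm, F

Triads in Bb major: Bb (I), Cm (ii), Dm (iii), Eb (IV), F (V), Gm (vi), Adim (vii°).
Triads in A minor (harmonic minor): Am (i), Bdim (ii°), Caug (III+), Dm (iv), E (V), F (VI), G#dim (vii°).
Shared triads with their functions: Dm (iii in Bb major, iv in A minor); F (V in Bb major, VI in A minor).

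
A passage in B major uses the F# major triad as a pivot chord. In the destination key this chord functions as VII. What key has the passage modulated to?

The numeral VII denotes a major triad on scale degree 7. With F# on degree 7, the tonic of the new key is G#.
Degree 7 carries a major triad in natural-minor keys, so the destination is G# minor.
Check: the diatonic triads of G# minor (natural minor) are G#m (i), A#dim (ii°), B (III), C#m (iv), D#m (v), E (VI), F# (VII) — F# major is indeed VII.

G# minor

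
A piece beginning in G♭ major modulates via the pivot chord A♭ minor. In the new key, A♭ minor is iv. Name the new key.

The numeral iv denotes a minor triad on scale degree 4. With A♭ on degree 4, the tonic of the new key is E♭.
Degree 4 carries a minor triad in minor keys, so the destination is E♭ minor.
Check: the diatonic triads of E♭ minor (natural minor) are E♭m (i), Fdim (ii°), G♭ (III), A♭m (iv), B♭m (v), C♭ (VI), D♭ (VII) — A♭ minor is indeed iv.

E♭ minor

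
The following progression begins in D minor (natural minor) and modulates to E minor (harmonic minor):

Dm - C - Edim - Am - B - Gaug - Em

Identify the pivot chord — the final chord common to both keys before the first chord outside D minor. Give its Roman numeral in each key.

Am — v in D minor, iv in E minor

Chords diatonic to D minor: Dm, Edim, F, Gm, Am, B♭, C.
Reading the progression, the first chord not in that set is B, so the modulation leaves D minor there.
The chord immediately before B is Am, which is diatonic to both keys: v in D minor and iv in E minor.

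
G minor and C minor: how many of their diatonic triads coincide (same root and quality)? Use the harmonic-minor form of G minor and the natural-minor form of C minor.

Diatonic triads of G minor (harmonic minor): G minor (i), A diminished (ii°), Bb augmented (III+), C minor (iv), D major (V), Eb major (VI), F# diminished (vii°).
Diatonic triads of C minor (natural minor): C minor (i), D diminished (ii°), Eb major (III), F minor (iv), G minor (v), Ab major (VI), Bb major (VII).
Matching root and quality in both lists: G minor, C minor, Eb major.
That gives 3 common triads.

3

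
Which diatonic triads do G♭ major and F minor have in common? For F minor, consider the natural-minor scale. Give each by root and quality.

Triads in G♭ major: G♭ (I), A♭m (ii), B♭m (iii), C♭ (IV), D♭ (V), E♭m (vi), Fdim (vii°).
Triads in F minor (natural minor): Fm (i), Gdim (ii°), A♭ (III), B♭m (iv), Cm (v), D♭ (VI), E♭ (VII).
Shared triads with their functions: B♭m (iii in G♭ major, iv in F minor); D♭ (V in G♭ major, VI in F minor).

B♭m, D♭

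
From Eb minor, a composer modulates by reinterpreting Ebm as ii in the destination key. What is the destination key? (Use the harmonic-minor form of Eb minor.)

The numeral ii denotes a minor triad on scale degree 2. With Eb on degree 2, the tonic of the new key is Db.
Degree 2 carries a minor triad in major keys, so the destination is Db major.
Check: the diatonic triads of Db major are Db (I), Ebm (ii), Fm (iii), Gb (IV), Ab (V), Bbm (vi), Cdim (vii°) — Ebm is indeed ii.

Db major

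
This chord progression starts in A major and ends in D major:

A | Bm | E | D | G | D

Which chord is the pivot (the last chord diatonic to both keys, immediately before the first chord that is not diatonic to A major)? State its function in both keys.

Chords diatonic to A major: A, Bm, C#m, D, E, F#m, G#dim.
Reading the progression, the first chord not in that set is G, so the modulation leaves A major there.
The chord immediately before G is D, which is diatonic to both keys: IV in A major and I in D major.

D — IV in A major, I in D major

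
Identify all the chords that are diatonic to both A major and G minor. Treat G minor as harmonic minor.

D

Triads in A major: A (I), Bm (ii), C#m (iii), D (IV), E (V), F#m (vi), G#dim (vii°).
Triads in G minor (harmonic minor): Gm (i), Adim (ii°), Bbaug (III+), Cm (iv), D (V), Eb (VI), F#dim (vii°).
Shared triads with their functions: D (IV in A major, V in G minor).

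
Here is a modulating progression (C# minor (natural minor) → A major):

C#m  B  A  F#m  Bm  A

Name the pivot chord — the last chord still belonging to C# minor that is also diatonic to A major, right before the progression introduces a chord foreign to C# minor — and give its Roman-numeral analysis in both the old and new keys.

Chords diatonic to C# minor: C#m, D#dim, E, F#m, G#m, A, B.
Reading the progression, the first chord not in that set is Bm, so the modulation leaves C# minor there.
The chord immediately before Bm is F#m, which is diatonic to both keys: iv in C# minor and vi in A major.

F#m — iv in C# minor, vi in A major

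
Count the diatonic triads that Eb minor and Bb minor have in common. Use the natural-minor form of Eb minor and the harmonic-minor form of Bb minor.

Diatonic triads of Eb minor (natural minor): Ebm (i), Fdim (ii°), Gb (III), Abm (iv), Bbm (v), Cb (VI), Db (VII).
Diatonic triads of Bb minor (harmonic minor): Bbm (i), Cdim (ii°), Dbaug (III+), Ebm (iv), F (V), Gb (VI), Adim (vii°).
Matching root and quality in both lists: Ebm, Gb, Bbm.
That gives 3 common triads.

3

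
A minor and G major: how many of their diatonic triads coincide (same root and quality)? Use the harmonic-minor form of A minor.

Diatonic triads of A minor (harmonic minor): A minor (i), B diminished (ii°), C augmented (III+), D minor (iv), E major (V), F major (VI), G# diminished (vii°).
Diatonic triads of G major: G major (I), A minor (ii), B minor (iii), C major (IV), D major (V), E minor (vi), F# diminished (vii°).
Matching root and quality in both lists: A minor.
That gives 1 common triad.

1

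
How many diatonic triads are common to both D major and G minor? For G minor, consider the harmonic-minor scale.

1

Diatonic triads of D major: D (I), Em (ii), F#m (iii), G (IV), A (V), Bm (vi), C#dim (vii°).
Diatonic triads of G minor (harmonic minor): Gm (i), Adim (ii°), Bbaug (III+), Cm (iv), D (V), Eb (VI), F#dim (vii°).
Matching root and quality in both lists: D.
That gives 1 common triad.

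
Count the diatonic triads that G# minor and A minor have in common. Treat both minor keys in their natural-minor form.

0

Diatonic triads of G# minor (natural minor): G#m (i), A#dim (ii°), B (III), C#m (iv), D#m (v), E (VI), F# (VII).
Diatonic triads of A minor (natural minor): Am (i), Bdim (ii°), C (III), Dm (iv), Em (v), F (VI), G (VII).
No triad has the same root and quality in both keys.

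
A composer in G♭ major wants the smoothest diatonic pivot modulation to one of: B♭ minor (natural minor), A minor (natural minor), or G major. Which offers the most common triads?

B♭ minor

Triads of G♭ major: G♭ (I), A♭m (ii), B♭m (iii), C♭ (IV), D♭ (V), E♭m (vi), Fdim (vii°).
B♭ minor (natural minor) shares 4: G♭, B♭m, D♭, E♭m.
A minor (natural minor) shares 0: none.
G major shares 0: none.
The most common triads (4) are shared with B♭ minor.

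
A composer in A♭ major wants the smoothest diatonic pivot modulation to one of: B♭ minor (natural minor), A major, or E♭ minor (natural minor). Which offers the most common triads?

B♭ minor

Triads of A♭ major: A♭ (I), B♭m (ii), Cm (iii), D♭ (IV), E♭ (V), Fm (vi), Gdim (vii°).
B♭ minor (natural minor) shares 4: A♭, B♭m, D♭, Fm.
A major shares 0: none.
E♭ minor (natural minor) shares 2: B♭m, D♭.
The most common triads (4) are shared with B♭ minor.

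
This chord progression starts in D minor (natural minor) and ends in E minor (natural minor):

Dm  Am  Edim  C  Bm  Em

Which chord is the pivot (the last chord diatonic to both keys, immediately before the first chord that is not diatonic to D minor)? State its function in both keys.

Chords diatonic to D minor: Dm, Edim, F, Gm, Am, Bb, C.
Reading the progression, the first chord not in that set is Bm, so the modulation leaves D minor there.
The chord immediately before Bm is C, which is diatonic to both keys: VII in D minor and VI in E minor.

C — VII in D minor, VI in E minor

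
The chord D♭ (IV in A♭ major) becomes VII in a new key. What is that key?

The numeral VII denotes a major triad on scale degree 7. With D♭ on degree 7, the tonic of the new key is E♭.
Degree 7 carries a major triad in natural-minor keys, so the destination is E♭ minor.
Check: the diatonic triads of E♭ minor (natural minor) are E♭m (i), Fdim (ii°), G♭ (III), A♭m (iv), B♭m (v), C♭ (VI), D♭ (VII) — D♭ is indeed VII.

E♭ minor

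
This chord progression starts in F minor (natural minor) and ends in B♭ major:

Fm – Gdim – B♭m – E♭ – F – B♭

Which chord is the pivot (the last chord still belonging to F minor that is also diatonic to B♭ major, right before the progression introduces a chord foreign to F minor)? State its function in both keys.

Chords diatonic to F minor: Fm, Gdim, A♭, B♭m, Cm, D♭, E♭.
Reading the progression, the first chord not in that set is F, so the modulation leaves F minor there.
The chord immediately before F is E♭, which is diatonic to both keys: VII in F minor and IV in B♭ major.

E♭ — VII in F minor, IV in B♭ major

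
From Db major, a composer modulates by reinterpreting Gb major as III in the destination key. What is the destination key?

The numeral III denotes a major triad on scale degree 3. With Gb on degree 3, the tonic of the new key is Eb.
Degree 3 carries a major triad in natural-minor keys, so the destination is Eb minor.
Check: the diatonic triads of Eb minor (natural minor) are Ebm (i), Fdim (ii°), Gb (III), Abm (iv), Bbm (v), Cb (VI), Db (VII) — Gb major is indeed III.

Eb minor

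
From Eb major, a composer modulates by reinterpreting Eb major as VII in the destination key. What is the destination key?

F minor

The numeral VII denotes a major triad on scale degree 7. With Eb on degree 7, the tonic of the new key is F.
Degree 7 carries a major triad in natural-minor keys, so the destination is F minor.
Check: the diatonic triads of F minor (natural minor) are Fm (i), Gdim (ii°), Ab (III), Bbm (iv), Cm (v), Db (VI), Eb (VII) — Eb major is indeed VII.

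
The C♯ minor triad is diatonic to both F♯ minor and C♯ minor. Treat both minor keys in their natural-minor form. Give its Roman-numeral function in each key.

v in F♯ minor; i in C♯ minor

The scale of F♯ minor (natural minor) is F♯ G♯ A B C♯ D E; C♯ is degree 5, and the triad built there (C♯-E-G♯) is minor, so it is v.
The scale of C♯ minor (natural minor) is C♯ D♯ E F♯ G♯ A B; C♯ is degree 1, and the triad built there (C♯-E-G♯) is minor, so it is i.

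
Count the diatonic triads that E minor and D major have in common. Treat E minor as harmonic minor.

1

Diatonic triads of E minor (harmonic minor): Em (i), F#dim (ii°), Gaug (III+), Am (iv), B (V), C (VI), D#dim (vii°).
Diatonic triads of D major: D (I), Em (ii), F#m (iii), G (IV), A (V), Bm (vi), C#dim (vii°).
Matching root and quality in both lists: Em.
That gives 1 common triad.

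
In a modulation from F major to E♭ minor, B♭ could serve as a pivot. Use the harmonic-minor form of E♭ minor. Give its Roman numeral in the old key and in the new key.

The scale of F major is F G A B♭ C D E; B♭ is degree 4, and the triad built there (B♭-D-F) is major, so it is IV.
The scale of E♭ minor (harmonic minor) is E♭ F G♭ A♭ B♭ C♭ D; B♭ is degree 5, and the triad built there (B♭-D-F) is major, so it is V.

IV in F major; V in E♭ minor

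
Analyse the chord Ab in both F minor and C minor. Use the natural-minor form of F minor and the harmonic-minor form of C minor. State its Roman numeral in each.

The scale of F minor (natural minor) is F G Ab Bb C Db Eb; Ab is degree 3, and the triad built there (Ab-C-Eb) is major, so it is III.
The scale of C minor (harmonic minor) is C D Eb F G Ab B; Ab is degree 6, and the triad built there (Ab-C-Eb) is major, so it is VI.

III in F minor; VI in C minor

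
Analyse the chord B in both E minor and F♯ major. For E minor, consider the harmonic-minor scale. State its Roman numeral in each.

The scale of E minor (harmonic minor) is E F♯ G A B C D♯; B is degree 5, and the triad built there (B-D♯-F♯) is major, so it is V.
The scale of F♯ major is F♯ G♯ A♯ B C♯ D♯ E♯; B is degree 4, and the triad built there (B-D♯-F♯) is major, so it is IV.

V in E minor; IV in F♯ major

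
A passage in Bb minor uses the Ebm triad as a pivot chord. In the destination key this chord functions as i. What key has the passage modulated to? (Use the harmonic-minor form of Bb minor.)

The numeral i denotes a minor triad on scale degree 1. With Eb on degree 1, the tonic of the new key is Eb.
Degree 1 carries a minor triad in minor keys, so the destination is Eb minor.
Check: the diatonic triads of Eb minor (natural minor) are Ebm (i), Fdim (ii°), Gb (III), Abm (iv), Bbm (v), Cb (VI), Db (VII) — Ebm is indeed i.

Eb minor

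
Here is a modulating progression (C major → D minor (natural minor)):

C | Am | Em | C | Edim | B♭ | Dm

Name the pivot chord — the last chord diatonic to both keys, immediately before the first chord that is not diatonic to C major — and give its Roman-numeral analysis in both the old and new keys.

C — I in C major, VII in D minor

Chords diatonic to C major: C, Dm, Em, F, G, Am, Bdim.
Reading the progression, the first chord not in that set is Edim, so the modulation leaves C major there.
The chord immediately before Edim is C, which is diatonic to both keys: I in C major and VII in D minor.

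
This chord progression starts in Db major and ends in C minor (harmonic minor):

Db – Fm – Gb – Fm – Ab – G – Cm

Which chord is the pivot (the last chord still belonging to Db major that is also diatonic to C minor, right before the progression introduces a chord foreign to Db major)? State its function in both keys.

Chords diatonic to Db major: Db, Ebm, Fm, Gb, Ab, Bbm, Cdim.
Reading the progression, the first chord not in that set is G, so the modulation leaves Db major there.
The chord immediately before G is Ab, which is diatonic to both keys: V in Db major and VI in C minor.

Ab — V in Db major, VI in C minor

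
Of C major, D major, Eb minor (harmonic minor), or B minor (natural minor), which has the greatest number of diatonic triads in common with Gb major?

Eb minor

Triads of Gb major: Gb major (I), Ab minor (ii), Bb minor (iii), Cb major (IV), Db major (V), Eb minor (vi), F diminished (vii°).
C major shares 0: none.
D major shares 0: none.
Eb minor (harmonic minor) shares 4: Abm, Cb, Ebm, Fdim.
B minor (natural minor) shares 0: none.
The most common triads (4) are shared with Eb minor.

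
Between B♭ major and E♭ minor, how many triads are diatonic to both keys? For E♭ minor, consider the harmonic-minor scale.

Diatonic triads of B♭ major: B♭ (I), Cm (ii), Dm (iii), E♭ (IV), F (V), Gm (vi), Adim (vii°).
Diatonic triads of E♭ minor (harmonic minor): E♭m (i), Fdim (ii°), G♭aug (III+), A♭m (iv), B♭ (V), C♭ (VI), Ddim (vii°).
Matching root and quality in both lists: B♭.
That gives 1 common triad.

1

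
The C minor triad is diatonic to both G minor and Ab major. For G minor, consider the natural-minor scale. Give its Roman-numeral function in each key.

The scale of G minor (natural minor) is G A Bb C D Eb F; C is degree 4, and the triad built there (C-Eb-G) is minor, so it is iv.
The scale of Ab major is Ab Bb C Db Eb F G; C is degree 3, and the triad built there (C-Eb-G) is minor, so it is iii.

iv in G minor; iii in Ab major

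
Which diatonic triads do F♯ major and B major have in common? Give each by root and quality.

Triads in F♯ major: F♯ (I), G♯m (ii), A♯m (iii), B (IV), C♯ (V), D♯m (vi), E♯dim (vii°).
Triads in B major: B (I), C♯m (ii), D♯m (iii), E (IV), F♯ (V), G♯m (vi), A♯dim (vii°).
Shared triads with their functions: F♯ (I in F♯ major, V in B major); G♯m (ii in F♯ major, vi in B major); B (IV in F♯ major, I in B major); D♯m (vi in F♯ major, iii in B major).

F♯, G♯m, B, D♯m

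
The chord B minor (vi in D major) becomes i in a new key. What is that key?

The numeral i denotes a minor triad on scale degree 1. With B on degree 1, the tonic of the new key is B.
Degree 1 carries a minor triad in minor keys, so the destination is B minor.
Check: the diatonic triads of B minor (natural minor) are Bm (i), C♯dim (ii°), D (III), Em (iv), F♯m (v), G (VI), A (VII) — B minor is indeed i.

B minor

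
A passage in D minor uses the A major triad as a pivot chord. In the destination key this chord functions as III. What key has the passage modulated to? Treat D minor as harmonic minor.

F# minor

The numeral III denotes a major triad on scale degree 3. With A on degree 3, the tonic of the new key is F#.
Degree 3 carries a major triad in natural-minor keys, so the destination is F# minor.
Check: the diatonic triads of F# minor (natural minor) are F#m (i), G#dim (ii°), A (III), Bm (iv), C#m (v), D (VI), E (VII) — A major is indeed III.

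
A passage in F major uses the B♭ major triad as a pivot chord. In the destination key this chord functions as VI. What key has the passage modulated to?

The numeral VI denotes a major triad on scale degree 6. With B♭ on degree 6, the tonic of the new key is D.
Degree 6 carries a major triad in minor keys, so the destination is D minor.
Check: the diatonic triads of D minor (natural minor) are Dm (i), Edim (ii°), F (III), Gm (iv), Am (v), B♭ (VI), C (VII) — B♭ major is indeed VI.

D minor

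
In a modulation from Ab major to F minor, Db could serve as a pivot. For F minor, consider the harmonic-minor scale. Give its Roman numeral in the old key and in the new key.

IV in Ab major; VI in F minor

The scale of Ab major is Ab Bb C Db Eb F G; Db is degree 4, and the triad built there (Db-F-Ab) is major, so it is IV.
The scale of F minor (harmonic minor) is F G Ab Bb C Db E; Db is degree 6, and the triad built there (Db-F-Ab) is major, so it is VI.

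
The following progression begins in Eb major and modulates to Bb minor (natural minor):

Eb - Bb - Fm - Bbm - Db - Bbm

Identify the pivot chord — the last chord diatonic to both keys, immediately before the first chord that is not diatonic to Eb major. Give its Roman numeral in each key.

Chords diatonic to Eb major: Eb, Fm, Gm, Ab, Bb, Cm, Ddim.
Reading the progression, the first chord not in that set is Bbm, so the modulation leaves Eb major there.
The chord immediately before Bbm is Fm, which is diatonic to both keys: ii in Eb major and v in Bb minor.

Fm — ii in Eb major, v in Bb minor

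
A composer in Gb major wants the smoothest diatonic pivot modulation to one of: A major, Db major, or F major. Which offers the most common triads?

Db major

Triads of Gb major: Gb (I), Abm (ii), Bbm (iii), Cb (IV), Db (V), Ebm (vi), Fdim (vii°).
A major shares 0: none.
Db major shares 4: Gb, Bbm, Db, Ebm.
F major shares 0: none.
The most common triads (4) are shared with Db major.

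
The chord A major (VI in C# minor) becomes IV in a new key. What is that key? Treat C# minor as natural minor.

The numeral IV denotes a major triad on scale degree 4. With A on degree 4, the tonic of the new key is E.
Degree 4 carries a major triad in major keys, so the destination is E major.
Check: the diatonic triads of E major are E (I), F#m (ii), G#m (iii), A (IV), B (V), C#m (vi), D#dim (vii°) — A major is indeed IV.

E major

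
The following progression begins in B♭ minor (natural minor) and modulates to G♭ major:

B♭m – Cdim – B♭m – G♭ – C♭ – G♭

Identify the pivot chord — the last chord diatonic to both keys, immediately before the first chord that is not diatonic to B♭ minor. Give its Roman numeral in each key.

G♭ — VI in B♭ minor, I in G♭ major

Chords diatonic to B♭ minor: B♭m, Cdim, D♭, E♭m, Fm, G♭, A♭.
Reading the progression, the first chord not in that set is C♭, so the modulation leaves B♭ minor there.
The chord immediately before C♭ is G♭, which is diatonic to both keys: VI in B♭ minor and I in G♭ major.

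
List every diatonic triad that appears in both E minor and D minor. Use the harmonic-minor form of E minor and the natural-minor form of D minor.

Triads in E minor (harmonic minor): Em (i), F#dim (ii°), Gaug (III+), Am (iv), B (V), C (VI), D#dim (vii°).
Triads in D minor (natural minor): Dm (i), Edim (ii°), F (III), Gm (iv), Am (v), Bb (VI), C (VII).
Shared triads with their functions: Am (iv in E minor, v in D minor); C (VI in E minor, VII in D minor).

Am, C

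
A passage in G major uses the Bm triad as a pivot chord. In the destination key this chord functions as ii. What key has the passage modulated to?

A major

The numeral ii denotes a minor triad on scale degree 2. With B on degree 2, the tonic of the new key is A.
Degree 2 carries a minor triad in major keys, so the destination is A major.
Check: the diatonic triads of A major are A (I), Bm (ii), C#m (iii), D (IV), E (V), F#m (vi), G#dim (vii°) — Bm is indeed ii.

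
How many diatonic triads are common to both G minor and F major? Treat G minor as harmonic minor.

Diatonic triads of G minor (harmonic minor): G minor (i), A diminished (ii°), B♭ augmented (III+), C minor (iv), D major (V), E♭ major (VI), F♯ diminished (vii°).
Diatonic triads of F major: F major (I), G minor (ii), A minor (iii), B♭ major (IV), C major (V), D minor (vi), E diminished (vii°).
Matching root and quality in both lists: G minor.
That gives 1 common triad.

1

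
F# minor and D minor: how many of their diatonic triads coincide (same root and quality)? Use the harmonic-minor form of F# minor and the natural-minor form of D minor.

Diatonic triads of F# minor (harmonic minor): F#m (i), G#dim (ii°), Aaug (III+), Bm (iv), C# (V), D (VI), E#dim (vii°).
Diatonic triads of D minor (natural minor): Dm (i), Edim (ii°), F (III), Gm (iv), Am (v), Bb (VI), C (VII).
No triad has the same root and quality in both keys.

0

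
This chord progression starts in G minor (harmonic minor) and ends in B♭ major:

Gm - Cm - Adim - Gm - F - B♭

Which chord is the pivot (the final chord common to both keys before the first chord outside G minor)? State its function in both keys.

Gm — i in G minor, vi in B♭ major

Chords diatonic to G minor: Gm, Adim, B♭aug, Cm, D, E♭, F♯dim.
Reading the progression, the first chord not in that set is F, so the modulation leaves G minor there.
The chord immediately before F is Gm, which is diatonic to both keys: i in G minor and vi in B♭ major.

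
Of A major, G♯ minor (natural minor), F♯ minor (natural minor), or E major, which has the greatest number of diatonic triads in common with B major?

G♯ minor

Triads of B major: B major (I), C♯ minor (ii), D♯ minor (iii), E major (IV), F♯ major (V), G♯ minor (vi), A♯ diminished (vii°).
A major shares 2: C♯m, E.
G♯ minor (natural minor) shares 7: B, C♯m, D♯m, E, F♯, G♯m, A♯dim.
F♯ minor (natural minor) shares 2: C♯m, E.
E major shares 4: B, C♯m, E, G♯m.
The most common triads (7) are shared with G♯ minor.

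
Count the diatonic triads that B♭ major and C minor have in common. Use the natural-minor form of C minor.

4

Diatonic triads of B♭ major: B♭ major (I), C minor (ii), D minor (iii), E♭ major (IV), F major (V), G minor (vi), A diminished (vii°).
Diatonic triads of C minor (natural minor): C minor (i), D diminished (ii°), E♭ major (III), F minor (iv), G minor (v), A♭ major (VI), B♭ major (VII).
Matching root and quality in both lists: B♭ major, C minor, E♭ major, G minor.
That gives 4 common triads.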